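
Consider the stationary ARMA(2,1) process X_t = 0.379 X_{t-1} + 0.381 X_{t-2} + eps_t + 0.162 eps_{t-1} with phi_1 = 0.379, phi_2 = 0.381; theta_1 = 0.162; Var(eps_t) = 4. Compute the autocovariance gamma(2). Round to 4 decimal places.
\gamma(2) = 6.0165

Multiply the model equation by X_{t-k} and take expectations. With theta_0 = psi_0 = 1 and psi_j the MA(infinity) weights, this gives
  gamma(k) - sum_i phi_i gamma(k-i) = c_k,
  c_k = sigma^2 * sum_{j=k..q} theta_j psi_{j-k}   (c_k = 0 for k > q),
using gamma(-m) = gamma(m).
psi-weights needed (psi_j = theta_j + sum_i phi_i psi_{j-i}):
  psi_1 = theta_1 + phi_1 = 0.162 + (0.379) = 0.541
Right-hand sides:
  c_0 = sigma^2 (1 + theta_1 psi_1) = 4 * (1 + (0.162)(0.541)) = 4 * 1.087642 = 4.350568
  c_1 = sigma^2 theta_1 = 4 * (0.162) = 0.648
  c_2 = 0
Equations for k = 0, 1, 2 (AR order 2, c_2 = 0):
  (E0) gamma(0) = phi_1 gamma(1) + phi_2 gamma(2) + c_0
  (E1) gamma(1) = phi_1 gamma(0) + phi_2 gamma(1) + c_1
  (E2) gamma(2) = phi_1 gamma(1) + phi_2 gamma(0)
From (E1): gamma(1) = A gamma(0) + B with
  A = phi_1 / (1 - phi_2) = 0.379 / 0.619 = 0.612278,   B = c_1 / (1 - phi_2) = 0.648 / 0.619 = 1.04685.
Insert (E2) into (E0): gamma(0) (1 - phi_2^2) = phi_1 (1 + phi_2) gamma(1) + c_0.
  phi_1 (1 + phi_2) = (0.379)(1.381) = 0.523399,   1 - phi_2^2 = 0.854839.
Replace gamma(1) by A gamma(0) + B and collect gamma(0):
  gamma(0) [0.854839 - (0.523399)(0.612278)] = (0.523399)(1.04685) + 4.350568
  gamma(0) * 0.534373 = 4.898488
  gamma(0) = 4.898488 / 0.534373 = 9.166789.
  gamma(1) = A gamma(0) + B = (0.612278)(9.166789) + (1.04685) = 6.659472.
  gamma(2) = phi_1 gamma(1) + phi_2 gamma(0) = (0.379)(6.659472) + (0.381)(9.166789) = 6.016487.
Therefore gamma(2) = 6.0165 (to 4 decimal places).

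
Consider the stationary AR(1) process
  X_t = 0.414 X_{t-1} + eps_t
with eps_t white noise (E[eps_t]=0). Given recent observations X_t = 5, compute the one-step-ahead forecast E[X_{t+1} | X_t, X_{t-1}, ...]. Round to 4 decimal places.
E[X_{t+1} \mid \mathcal F_t] = 2.0700

For an AR(p) model X_t = c + sum_i phi_i X_{t-i} + eps_t, the
one-step-ahead conditional mean is
  E[X_{t+1} | X_t, ...] = c + sum_i phi_i X_{t+1-i}.
Substitute known values:
  E[X_{t+1} | ...] = (0.414) * (5)
                   = 2.0700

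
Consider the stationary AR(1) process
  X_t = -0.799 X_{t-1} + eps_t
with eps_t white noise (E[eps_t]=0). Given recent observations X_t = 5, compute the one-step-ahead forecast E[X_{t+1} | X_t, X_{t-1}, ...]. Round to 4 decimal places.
E[X_{t+1} \mid \mathcal F_t] = -3.9950

For an AR(p) model X_t = c + sum_i phi_i X_{t-i} + eps_t, the
one-step-ahead conditional mean is
  E[X_{t+1} | X_t, ...] = c + sum_i phi_i X_{t+1-i}.
Substitute known values:
  E[X_{t+1} | ...] = (-0.799) * (5)
                   = -3.9950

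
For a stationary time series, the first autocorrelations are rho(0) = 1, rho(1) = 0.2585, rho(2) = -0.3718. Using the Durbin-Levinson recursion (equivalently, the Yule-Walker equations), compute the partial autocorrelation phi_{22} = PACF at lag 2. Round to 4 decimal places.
\phi_{22} = -0.4700

The PACF at lag k is phi_{kk}, the last component of the solution
to the Yule-Walker system G_k phi = r_k where
  (G_k)_{ij} = rho(|i - j|), (r_k)_i = rho(i), i,j = 1..k.
Equivalently, Durbin-Levinson gives phi_{kk} iteratively:
  phi_{11} = rho(1)
  phi_{kk} = [rho(k) - sum_{j=1..k-1} phi_{k-1,j} rho(k-j)]
            / [1 - sum_{j=1..k-1} phi_{k-1,j} rho(j)],
  phi_{k,j} = phi_{k-1,j} - phi_{kk} phi_{k-1,k-j},  j = 1..k-1.
Step k = 1:
  phi_11 = rho(1) = 0.2585.
Step k = 2:
  phi_22 = [rho(2) - phi_11 rho(1)] / [1 - phi_11 rho(1)] = [-0.3718 - (0.2585)(0.2585)] / [1 - (0.2585)(0.2585)]
         = -0.43862225 / 0.93317775 = -0.47.
Therefore phi_{22} = -0.4700.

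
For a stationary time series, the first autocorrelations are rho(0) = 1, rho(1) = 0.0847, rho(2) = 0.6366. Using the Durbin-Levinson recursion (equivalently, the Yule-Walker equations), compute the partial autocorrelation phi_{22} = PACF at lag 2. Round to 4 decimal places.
\phi_{22} = 0.6340

The PACF at lag k is phi_{kk}, the last component of the solution
to the Yule-Walker system G_k phi = r_k where
  (G_k)_{ij} = rho(|i - j|), (r_k)_i = rho(i), i,j = 1..k.
Equivalently, Durbin-Levinson gives phi_{kk} iteratively:
  phi_{11} = rho(1)
  phi_{kk} = [rho(k) - sum_{j=1..k-1} phi_{k-1,j} rho(k-j)]
            / [1 - sum_{j=1..k-1} phi_{k-1,j} rho(j)],
  phi_{k,j} = phi_{k-1,j} - phi_{kk} phi_{k-1,k-j},  j = 1..k-1.
Step k = 1:
  phi_11 = rho(1) = 0.0847.
Step k = 2:
  phi_22 = [rho(2) - phi_11 rho(1)] / [1 - phi_11 rho(1)] = [0.6366 - (0.0847)(0.0847)] / [1 - (0.0847)(0.0847)]
         = 0.62942591 / 0.99282591 = 0.634.
Therefore phi_{22} = 0.6340.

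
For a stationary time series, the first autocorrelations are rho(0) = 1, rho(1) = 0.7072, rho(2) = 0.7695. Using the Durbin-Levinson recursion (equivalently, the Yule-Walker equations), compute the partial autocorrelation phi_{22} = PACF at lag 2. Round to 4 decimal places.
\phi_{22} = 0.5389

The PACF at lag k is phi_{kk}, the last component of the solution
to the Yule-Walker system G_k phi = r_k where
  (G_k)_{ij} = rho(|i - j|), (r_k)_i = rho(i), i,j = 1..k.
Equivalently, Durbin-Levinson gives phi_{kk} iteratively:
  phi_{11} = rho(1)
  phi_{kk} = [rho(k) - sum_{j=1..k-1} phi_{k-1,j} rho(k-j)]
            / [1 - sum_{j=1..k-1} phi_{k-1,j} rho(j)],
  phi_{k,j} = phi_{k-1,j} - phi_{kk} phi_{k-1,k-j},  j = 1..k-1.
Step k = 1:
  phi_11 = rho(1) = 0.7072.
Step k = 2:
  phi_22 = [rho(2) - phi_11 rho(1)] / [1 - phi_11 rho(1)] = [0.7695 - (0.7072)(0.7072)] / [1 - (0.7072)(0.7072)]
         = 0.26936816 / 0.49986816 = 0.5389.
Therefore phi_{22} = 0.5389.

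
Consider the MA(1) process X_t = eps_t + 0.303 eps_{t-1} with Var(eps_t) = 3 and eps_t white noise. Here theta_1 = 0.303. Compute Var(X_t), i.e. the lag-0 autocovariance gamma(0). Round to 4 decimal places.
\gamma(0) = 3.2754

For an MA(q) process X_t = eps_t + sum_i theta_i eps_{t-i} with
Var(eps_t) = sigma^2, the variance is
  gamma(0) = sigma^2 * (1 + sum_i theta_i^2).
  sum_i theta_i^2 = (0.303)^2 = 0.091809.
  gamma(0) = 3 * (1 + 0.091809) = 3 * 1.091809 = 3.275427, which rounds to 3.2754.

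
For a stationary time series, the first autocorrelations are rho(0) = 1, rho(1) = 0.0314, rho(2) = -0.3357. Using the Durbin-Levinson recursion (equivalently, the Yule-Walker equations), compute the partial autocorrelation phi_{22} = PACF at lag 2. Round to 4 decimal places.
\phi_{22} = -0.3370

The PACF at lag k is phi_{kk}, the last component of the solution
to the Yule-Walker system G_k phi = r_k where
  (G_k)_{ij} = rho(|i - j|), (r_k)_i = rho(i), i,j = 1..k.
Equivalently, Durbin-Levinson gives phi_{kk} iteratively:
  phi_{11} = rho(1)
  phi_{kk} = [rho(k) - sum_{j=1..k-1} phi_{k-1,j} rho(k-j)]
            / [1 - sum_{j=1..k-1} phi_{k-1,j} rho(j)],
  phi_{k,j} = phi_{k-1,j} - phi_{kk} phi_{k-1,k-j},  j = 1..k-1.
Step k = 1:
  phi_11 = rho(1) = 0.0314.
Step k = 2:
  phi_22 = [rho(2) - phi_11 rho(1)] / [1 - phi_11 rho(1)] = [-0.3357 - (0.0314)(0.0314)] / [1 - (0.0314)(0.0314)]
         = -0.33668596 / 0.99901404 = -0.337.
Therefore phi_{22} = -0.3370.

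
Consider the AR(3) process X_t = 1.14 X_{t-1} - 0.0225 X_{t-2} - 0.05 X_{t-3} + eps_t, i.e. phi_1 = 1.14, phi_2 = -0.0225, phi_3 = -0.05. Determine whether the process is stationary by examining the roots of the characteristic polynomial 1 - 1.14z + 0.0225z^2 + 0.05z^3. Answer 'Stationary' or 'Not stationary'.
\text{Not stationary}

The AR(p) characteristic polynomial is P(z) = 1 - 1.14z + 0.0225z^2 + 0.05z^3.
Stationarity requires all roots to lie outside the unit circle, i.e. |z| > 1 for every root.
Degree 3: look for a simple real root z0 first, then factor out (1 - z/z0) and solve the remaining quadratic.
Testing z0 = 4: P(4) = 1 + (-1.14)(4) + (0.0225)(4)^2 + (0.05)(4)^3
  = 1 + (-4.56) + (0.36) + (3.2) = 0.  So z_0 = 4 is a root, |z_0| = 4.
Divide out the factor (1 - 0.25 z) = (1 - z/z0) (since 1/z0 = 0.25):
  P(z) = (1 - 0.25 z)(1 + (-0.89) z + (-0.2) z^2)
  [check: z-coef -0.89 - (0.25) = -1.14; z^2-coef -0.2 - (0.25)(-0.89) = 0.0225; z^3-coef -(0.25)(-0.2) = 0.05.]
Remaining roots from the quadratic factor 1 + (-0.89) z + (-0.2) z^2:
  Set 1 + (-0.89) z + (-0.2) z^2 = 0, i.e. a z^2 + b z + c = 0 with a = -0.2, b = -0.89, c = 1.
  Discriminant D = b^2 - 4ac = (-0.89)^2 - 4*(-0.2)*1 = 0.7921 - (-0.8) = 1.5921.
  D >= 0, so the roots are real: z = (-b +/- sqrt(D)) / (2a) = (0.89 +/- 1.261784) / (-0.4).
    z_1 = (0.89 + 1.261784) / (-0.4) = -5.3795,   |z_1| = 5.3795.
    z_2 = (0.89 - 1.261784) / (-0.4) = 0.9295,   |z_2| = 0.9295.
Moduli of all roots: 4.0000, 5.3795, 0.9295.
All moduli strictly greater than 1? No.
Verdict: Not stationary.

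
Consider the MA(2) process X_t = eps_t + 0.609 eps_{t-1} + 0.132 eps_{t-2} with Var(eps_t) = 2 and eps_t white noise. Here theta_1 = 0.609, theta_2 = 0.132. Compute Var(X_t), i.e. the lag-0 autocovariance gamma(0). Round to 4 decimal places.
\gamma(0) = 2.7766

For an MA(q) process X_t = eps_t + sum_i theta_i eps_{t-i} with
Var(eps_t) = sigma^2, the variance is
  gamma(0) = sigma^2 * (1 + sum_i theta_i^2).
  sum_i theta_i^2 = (0.609)^2 + (0.132)^2 = 0.370881 + 0.017424 = 0.388305.
  gamma(0) = 2 * (1 + 0.388305) = 2 * 1.388305 = 2.77661, which rounds to 2.7766.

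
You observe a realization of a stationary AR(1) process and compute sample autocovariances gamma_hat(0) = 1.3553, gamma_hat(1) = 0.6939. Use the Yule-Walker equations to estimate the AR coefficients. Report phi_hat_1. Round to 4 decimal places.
\hat\phi_{1} = 0.5120

The Yule-Walker equations for an AR(p) process read, in matrix form,
  Gamma_p phi = r_p,   with   (Gamma_p)_{ij} = gamma(|i - j|),
                       (r_p)_i = gamma(i),   i,j = 1..p.
Substitute the sample gammas (Toeplitz matrix and right-hand side of size 1):
  Gamma_p = [[1.3553]]
  r_p     = [0.6939]
With p = 1 this is the single equation gamma(0) phi_1 = gamma(1):
  phi_hat_1 = gamma(1) / gamma(0) = 0.6939 / 1.3553 = 0.5120.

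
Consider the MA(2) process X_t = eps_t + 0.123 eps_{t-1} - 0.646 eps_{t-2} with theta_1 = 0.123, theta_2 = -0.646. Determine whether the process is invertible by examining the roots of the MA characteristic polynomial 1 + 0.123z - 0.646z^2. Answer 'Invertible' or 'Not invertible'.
\text{Invertible}

The MA(q) characteristic polynomial is P(z) = 1 + 0.123z - 0.646z^2.
Invertibility requires all roots to lie outside the unit circle, i.e. |z| > 1 for every root.
Set 1 + (0.123) z + (-0.646) z^2 = 0, i.e. a z^2 + b z + c = 0 with a = -0.646, b = 0.123, c = 1.
Discriminant D = b^2 - 4ac = (0.123)^2 - 4*(-0.646)*1 = 0.015129 - (-2.584) = 2.599129.
D >= 0, so the roots are real: z = (-b +/- sqrt(D)) / (2a) = (-0.123 +/- 1.612181) / (-1.292).
  z_1 = (-0.123 + 1.612181) / (-1.292) = -1.1526,   |z_1| = 1.1526.
  z_2 = (-0.123 - 1.612181) / (-1.292) = 1.343,   |z_2| = 1.343.
Moduli of all roots: 1.1526, 1.3430.
All moduli strictly greater than 1? Yes.
Verdict: Invertible.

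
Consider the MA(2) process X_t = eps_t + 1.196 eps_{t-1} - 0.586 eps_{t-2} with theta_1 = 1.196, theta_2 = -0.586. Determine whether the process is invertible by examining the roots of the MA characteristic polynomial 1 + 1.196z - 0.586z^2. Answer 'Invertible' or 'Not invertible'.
\text{Not invertible}

The MA(q) characteristic polynomial is P(z) = 1 + 1.196z - 0.586z^2.
Invertibility requires all roots to lie outside the unit circle, i.e. |z| > 1 for every root.
Set 1 + (1.196) z + (-0.586) z^2 = 0, i.e. a z^2 + b z + c = 0 with a = -0.586, b = 1.196, c = 1.
Discriminant D = b^2 - 4ac = (1.196)^2 - 4*(-0.586)*1 = 1.430416 - (-2.344) = 3.774416.
D >= 0, so the roots are real: z = (-b +/- sqrt(D)) / (2a) = (-1.196 +/- 1.942786) / (-1.172).
  z_1 = (-1.196 + 1.942786) / (-1.172) = -0.6372,   |z_1| = 0.6372.
  z_2 = (-1.196 - 1.942786) / (-1.172) = 2.6781,   |z_2| = 2.6781.
Moduli of all roots: 0.6372, 2.6781.
All moduli strictly greater than 1? No.
Verdict: Not invertible.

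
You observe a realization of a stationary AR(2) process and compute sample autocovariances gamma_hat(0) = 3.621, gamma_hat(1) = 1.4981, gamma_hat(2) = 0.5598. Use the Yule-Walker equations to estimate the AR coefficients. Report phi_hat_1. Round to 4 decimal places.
\hat\phi_{1} = 0.4220

The Yule-Walker equations for an AR(p) process read, in matrix form,
  Gamma_p phi = r_p,   with   (Gamma_p)_{ij} = gamma(|i - j|),
                       (r_p)_i = gamma(i),   i,j = 1..p.
Substitute the sample gammas (Toeplitz matrix and right-hand side of size 2):
  Gamma_p = [[3.621, 1.4981], [1.4981, 3.621]]
  r_p     = [1.4981, 0.5598]
Written out:
  3.621 phi_1 + 1.4981 phi_2 = 1.4981
  1.4981 phi_1 + 3.621 phi_2 = 0.5598
Solve by Cramer's rule:
  det = gamma(0)^2 - gamma(1)^2 = (3.621)^2 - (1.4981)^2 = 13.111641 - 2.24430361 = 10.86733739
  phi_hat_1 = [gamma(1) gamma(0) - gamma(1) gamma(2)] / det = [(1.4981)(3.621) - (1.4981)(0.5598)] / 10.86733739 = 4.58598372 / 10.86733739 = 0.422
  phi_hat_2 = [gamma(0) gamma(2) - gamma(1)^2] / det = [(3.621)(0.5598) - (1.4981)^2] / 10.86733739 = -0.21726781 / 10.86733739 = -0.02
So phi_hat = [0.4220, -0.0200].
Therefore phi_hat_1 = 0.4220.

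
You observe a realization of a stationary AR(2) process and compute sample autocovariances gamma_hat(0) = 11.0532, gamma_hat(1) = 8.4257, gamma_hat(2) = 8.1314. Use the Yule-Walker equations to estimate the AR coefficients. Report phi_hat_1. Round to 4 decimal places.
\hat\phi_{1} = 0.4810

The Yule-Walker equations for an AR(p) process read, in matrix form,
  Gamma_p phi = r_p,   with   (Gamma_p)_{ij} = gamma(|i - j|),
                       (r_p)_i = gamma(i),   i,j = 1..p.
Substitute the sample gammas (Toeplitz matrix and right-hand side of size 2):
  Gamma_p = [[11.0532, 8.4257], [8.4257, 11.0532]]
  r_p     = [8.4257, 8.1314]
Written out:
  11.0532 phi_1 + 8.4257 phi_2 = 8.4257
  8.4257 phi_1 + 11.0532 phi_2 = 8.1314
Solve by Cramer's rule:
  det = gamma(0)^2 - gamma(1)^2 = (11.0532)^2 - (8.4257)^2 = 122.17323024 - 70.99242049 = 51.18080975
  phi_hat_1 = [gamma(1) gamma(0) - gamma(1) gamma(2)] / det = [(8.4257)(11.0532) - (8.4257)(8.1314)] / 51.18080975 = 24.61821026 / 51.18080975 = 0.481
  phi_hat_2 = [gamma(0) gamma(2) - gamma(1)^2] / det = [(11.0532)(8.1314) - (8.4257)^2] / 51.18080975 = 18.88556999 / 51.18080975 = 0.369
So phi_hat = [0.4810, 0.3690].
Therefore phi_hat_1 = 0.4810.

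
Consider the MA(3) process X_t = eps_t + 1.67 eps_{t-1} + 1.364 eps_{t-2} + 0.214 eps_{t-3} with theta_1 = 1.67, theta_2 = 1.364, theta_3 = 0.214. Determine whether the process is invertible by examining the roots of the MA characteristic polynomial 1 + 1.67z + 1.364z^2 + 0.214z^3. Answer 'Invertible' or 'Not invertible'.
\text{Not invertible}

The MA(q) characteristic polynomial is P(z) = 1 + 1.67z + 1.364z^2 + 0.214z^3.
Invertibility requires all roots to lie outside the unit circle, i.e. |z| > 1 for every root.
Degree 3: look for a simple real root z0 first, then factor out (1 - z/z0) and solve the remaining quadratic.
Testing z0 = -5: P(-5) = 1 + (1.67)(-5) + (1.364)(-5)^2 + (0.214)(-5)^3
  = 1 + (-8.35) + (34.1) + (-26.75) = 0.  So z_0 = -5 is a root, |z_0| = 5.
Divide out the factor (1 + 0.2 z) = (1 - z/z0) (since 1/z0 = -0.2):
  P(z) = (1 + 0.2 z)(1 + (1.47) z + (1.07) z^2)
  [check: z-coef 1.47 - (-0.2) = 1.67; z^2-coef 1.07 - (-0.2)(1.47) = 1.364; z^3-coef -(-0.2)(1.07) = 0.214.]
Remaining roots from the quadratic factor 1 + (1.47) z + (1.07) z^2:
  Set 1 + (1.47) z + (1.07) z^2 = 0, i.e. a z^2 + b z + c = 0 with a = 1.07, b = 1.47, c = 1.
  Discriminant D = b^2 - 4ac = (1.47)^2 - 4*(1.07)*1 = 2.1609 - (4.28) = -2.1191.
  D < 0, so the roots are the complex-conjugate pair z = (-b +/- i sqrt(-D)) / (2a) = -0.6869 +/- 0.6802i.
  For a conjugate pair |z|^2 = z * conj(z) = (product of roots) = c/a = 1/(1.07) = 0.934579, so |z| = sqrt(0.934579) = 0.9667 for both roots.
Moduli of all roots: 5.0000, 0.9667, 0.9667.
All moduli strictly greater than 1? No.
Verdict: Not invertible.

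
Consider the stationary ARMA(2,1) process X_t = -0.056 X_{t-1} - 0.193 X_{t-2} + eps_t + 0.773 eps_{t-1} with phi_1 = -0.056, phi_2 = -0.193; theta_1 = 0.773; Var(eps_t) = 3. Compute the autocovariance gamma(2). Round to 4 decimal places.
\gamma(2) = -1.0155

Multiply the model equation by X_{t-k} and take expectations. With theta_0 = psi_0 = 1 and psi_j the MA(infinity) weights, this gives
  gamma(k) - sum_i phi_i gamma(k-i) = c_k,
  c_k = sigma^2 * sum_{j=k..q} theta_j psi_{j-k}   (c_k = 0 for k > q),
using gamma(-m) = gamma(m).
psi-weights needed (psi_j = theta_j + sum_i phi_i psi_{j-i}):
  psi_1 = theta_1 + phi_1 = 0.773 + (-0.056) = 0.717
Right-hand sides:
  c_0 = sigma^2 (1 + theta_1 psi_1) = 3 * (1 + (0.773)(0.717)) = 3 * 1.554241 = 4.662723
  c_1 = sigma^2 theta_1 = 3 * (0.773) = 2.319
  c_2 = 0
Equations for k = 0, 1, 2 (AR order 2, c_2 = 0):
  (E0) gamma(0) = phi_1 gamma(1) + phi_2 gamma(2) + c_0
  (E1) gamma(1) = phi_1 gamma(0) + phi_2 gamma(1) + c_1
  (E2) gamma(2) = phi_1 gamma(1) + phi_2 gamma(0)
From (E1): gamma(1) = A gamma(0) + B with
  A = phi_1 / (1 - phi_2) = -0.056 / 1.193 = -0.04694,   B = c_1 / (1 - phi_2) = 2.319 / 1.193 = 1.943839.
Insert (E2) into (E0): gamma(0) (1 - phi_2^2) = phi_1 (1 + phi_2) gamma(1) + c_0.
  phi_1 (1 + phi_2) = (-0.056)(0.807) = -0.045192,   1 - phi_2^2 = 0.962751.
Replace gamma(1) by A gamma(0) + B and collect gamma(0):
  gamma(0) [0.962751 - (-0.045192)(-0.04694)] = (-0.045192)(1.943839) + 4.662723
  gamma(0) * 0.96063 = 4.574877
  gamma(0) = 4.574877 / 0.96063 = 4.762373.
  gamma(1) = A gamma(0) + B = (-0.04694)(4.762373) + (1.943839) = 1.720291.
  gamma(2) = phi_1 gamma(1) + phi_2 gamma(0) = (-0.056)(1.720291) + (-0.193)(4.762373) = -1.015474.
Therefore gamma(2) = -1.0155 (to 4 decimal places).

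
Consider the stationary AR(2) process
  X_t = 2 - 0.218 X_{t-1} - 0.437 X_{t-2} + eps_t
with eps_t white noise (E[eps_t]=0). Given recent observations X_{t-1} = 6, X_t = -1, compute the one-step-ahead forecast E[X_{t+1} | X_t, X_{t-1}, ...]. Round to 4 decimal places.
E[X_{t+1} \mid \mathcal F_t] = -0.4040

For an AR(p) model X_t = c + sum_i phi_i X_{t-i} + eps_t, the
one-step-ahead conditional mean is
  E[X_{t+1} | X_t, ...] = c + sum_i phi_i X_{t+1-i}.
Substitute known values:
  E[X_{t+1} | ...] = 2 + (-0.218) * (-1) + (-0.437) * (6)
                   = -0.4040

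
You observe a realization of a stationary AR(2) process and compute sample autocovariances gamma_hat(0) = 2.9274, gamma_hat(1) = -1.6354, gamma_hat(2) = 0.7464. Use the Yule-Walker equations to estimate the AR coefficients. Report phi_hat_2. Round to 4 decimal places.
\hat\phi_{2} = -0.0830

The Yule-Walker equations for an AR(p) process read, in matrix form,
  Gamma_p phi = r_p,   with   (Gamma_p)_{ij} = gamma(|i - j|),
                       (r_p)_i = gamma(i),   i,j = 1..p.
Substitute the sample gammas (Toeplitz matrix and right-hand side of size 2):
  Gamma_p = [[2.9274, -1.6354], [-1.6354, 2.9274]]
  r_p     = [-1.6354, 0.7464]
Written out:
  2.9274 phi_1 - 1.6354 phi_2 = -1.6354
  -1.6354 phi_1 + 2.9274 phi_2 = 0.7464
Solve by Cramer's rule:
  det = gamma(0)^2 - gamma(1)^2 = (2.9274)^2 - (-1.6354)^2 = 8.56967076 - 2.67453316 = 5.8951376
  phi_hat_1 = [gamma(1) gamma(0) - gamma(1) gamma(2)] / det = [(-1.6354)(2.9274) - (-1.6354)(0.7464)] / 5.8951376 = -3.5668074 / 5.8951376 = -0.605
  phi_hat_2 = [gamma(0) gamma(2) - gamma(1)^2] / det = [(2.9274)(0.7464) - (-1.6354)^2] / 5.8951376 = -0.4895218 / 5.8951376 = -0.083
So phi_hat = [-0.6050, -0.0830].
Therefore phi_hat_2 = -0.0830.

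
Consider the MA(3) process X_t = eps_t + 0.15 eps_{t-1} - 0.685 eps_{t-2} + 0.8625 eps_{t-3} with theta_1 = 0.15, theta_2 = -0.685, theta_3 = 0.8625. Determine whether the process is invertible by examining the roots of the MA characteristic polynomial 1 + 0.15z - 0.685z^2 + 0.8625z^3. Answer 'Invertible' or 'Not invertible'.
\text{Not invertible}

The MA(q) characteristic polynomial is P(z) = 1 + 0.15z - 0.685z^2 + 0.8625z^3.
Invertibility requires all roots to lie outside the unit circle, i.e. |z| > 1 for every root.
Degree 3: look for a simple real root z0 first, then factor out (1 - z/z0) and solve the remaining quadratic.
Testing z0 = -0.8: P(-0.8) = 1 + (0.15)(-0.8) + (-0.685)(-0.8)^2 + (0.8625)(-0.8)^3
  = 1 + (-0.12) + (-0.4384) + (-0.4416) = 0.  So z_0 = -0.8 is a root, |z_0| = 0.8.
Divide out the factor (1 + 1.25 z) = (1 - z/z0) (since 1/z0 = -1.25):
  P(z) = (1 + 1.25 z)(1 + (-1.1) z + (0.69) z^2)
  [check: z-coef -1.1 - (-1.25) = 0.15; z^2-coef 0.69 - (-1.25)(-1.1) = -0.685; z^3-coef -(-1.25)(0.69) = 0.8625.]
Remaining roots from the quadratic factor 1 + (-1.1) z + (0.69) z^2:
  Set 1 + (-1.1) z + (0.69) z^2 = 0, i.e. a z^2 + b z + c = 0 with a = 0.69, b = -1.1, c = 1.
  Discriminant D = b^2 - 4ac = (-1.1)^2 - 4*(0.69)*1 = 1.21 - (2.76) = -1.55.
  D < 0, so the roots are the complex-conjugate pair z = (-b +/- i sqrt(-D)) / (2a) = 0.7971 +/- 0.9022i.
  For a conjugate pair |z|^2 = z * conj(z) = (product of roots) = c/a = 1/(0.69) = 1.449275, so |z| = sqrt(1.449275) = 1.2039 for both roots.
Moduli of all roots: 0.8000, 1.2039, 1.2039.
All moduli strictly greater than 1? No.
Verdict: Not invertible.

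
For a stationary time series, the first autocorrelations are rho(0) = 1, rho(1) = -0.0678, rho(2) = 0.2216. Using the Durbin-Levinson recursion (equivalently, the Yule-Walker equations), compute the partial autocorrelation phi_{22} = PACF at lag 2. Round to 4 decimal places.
\phi_{22} = 0.2180

The PACF at lag k is phi_{kk}, the last component of the solution
to the Yule-Walker system G_k phi = r_k where
  (G_k)_{ij} = rho(|i - j|), (r_k)_i = rho(i), i,j = 1..k.
Equivalently, Durbin-Levinson gives phi_{kk} iteratively:
  phi_{11} = rho(1)
  phi_{kk} = [rho(k) - sum_{j=1..k-1} phi_{k-1,j} rho(k-j)]
            / [1 - sum_{j=1..k-1} phi_{k-1,j} rho(j)],
  phi_{k,j} = phi_{k-1,j} - phi_{kk} phi_{k-1,k-j},  j = 1..k-1.
Step k = 1:
  phi_11 = rho(1) = -0.0678.
Step k = 2:
  phi_22 = [rho(2) - phi_11 rho(1)] / [1 - phi_11 rho(1)] = [0.2216 - (-0.0678)(-0.0678)] / [1 - (-0.0678)(-0.0678)]
         = 0.21700316 / 0.99540316 = 0.218.
Therefore phi_{22} = 0.2180.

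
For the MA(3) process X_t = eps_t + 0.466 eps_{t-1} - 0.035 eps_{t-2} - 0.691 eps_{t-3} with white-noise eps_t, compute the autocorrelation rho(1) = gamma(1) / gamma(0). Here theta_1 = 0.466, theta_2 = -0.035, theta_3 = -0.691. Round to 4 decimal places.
\rho(1) = 0.2794

For an MA(q) process with theta_0 = 1, the autocovariance is
  gamma(k) = sigma^2 * sum_{i=0..q-k} theta_i * theta_{i+k},
and rho(k) = gamma(k) / gamma(0). Sigma^2 cancels.
  numerator   = (1)*(0.466) + (0.466)*(-0.035) + (-0.035)*(-0.691) = 0.473875.
  denominator = (1)^2 + (0.466)^2 + (-0.035)^2 + (-0.691)^2 = 1.695862.
  rho(1) = 0.473875 / 1.695862 = 0.2794.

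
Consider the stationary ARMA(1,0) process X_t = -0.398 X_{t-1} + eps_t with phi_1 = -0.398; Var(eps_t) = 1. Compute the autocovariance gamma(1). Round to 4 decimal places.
\gamma(1) = -0.4729

Multiply the model equation by X_{t-k} and take expectations. With theta_0 = psi_0 = 1 and psi_j the MA(infinity) weights, this gives
  gamma(k) - sum_i phi_i gamma(k-i) = c_k,
  c_k = sigma^2 * sum_{j=k..q} theta_j psi_{j-k}   (c_k = 0 for k > q),
using gamma(-m) = gamma(m).
Pure AR (q = 0): c_0 = sigma^2 = 1, c_k = 0 for k >= 1.
Equations for k = 0 and k = 1 (AR order 1):
  gamma(0) = phi_1 gamma(1) + c_0
  gamma(1) = phi_1 gamma(0) + c_1
Substituting the second into the first: gamma(0) (1 - phi_1^2) = c_0 + phi_1 c_1, so
  gamma(0) = c_0 / (1 - phi_1^2) = 1 / (1 - (-0.398)^2) = 1 / 0.841596 = 1.188219.
  gamma(1) = phi_1 gamma(0) = (-0.398)(1.188219) = -0.472911.
Therefore gamma(1) = -0.4729 (to 4 decimal places).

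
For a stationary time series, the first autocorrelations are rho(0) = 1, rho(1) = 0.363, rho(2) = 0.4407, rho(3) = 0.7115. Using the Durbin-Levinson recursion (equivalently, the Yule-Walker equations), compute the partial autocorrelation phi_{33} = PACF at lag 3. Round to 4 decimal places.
\phi_{33} = 0.6320

The PACF at lag k is phi_{kk}, the last component of the solution
to the Yule-Walker system G_k phi = r_k where
  (G_k)_{ij} = rho(|i - j|), (r_k)_i = rho(i), i,j = 1..k.
Equivalently, Durbin-Levinson gives phi_{kk} iteratively:
  phi_{11} = rho(1)
  phi_{kk} = [rho(k) - sum_{j=1..k-1} phi_{k-1,j} rho(k-j)]
            / [1 - sum_{j=1..k-1} phi_{k-1,j} rho(j)],
  phi_{k,j} = phi_{k-1,j} - phi_{kk} phi_{k-1,k-j},  j = 1..k-1.
Step k = 1:
  phi_11 = rho(1) = 0.363.
Step k = 2:
  phi_22 = [rho(2) - phi_11 rho(1)] / [1 - phi_11 rho(1)] = [0.4407 - (0.363)(0.363)] / [1 - (0.363)(0.363)]
         = 0.308931 / 0.868231 = 0.355817.
  Update: phi_21 = phi_11 - phi_22 phi_11 = 0.363 - (0.355817)(0.363) = 0.233839.
Step k = 3:
  phi_33 = [rho(3) - phi_21 rho(2) - phi_22 rho(1)] / [1 - phi_21 rho(1) - phi_22 rho(2)]
    numerator   = 0.7115 - (0.233839)(0.4407) - (0.355817)(0.363) = 0.47928592
    denominator = 1 - (0.233839)(0.363) - (0.355817)(0.4407) = 0.75830822
  phi_33 = 0.47928592 / 0.75830822 = 0.632.
Therefore phi_{33} = 0.6320.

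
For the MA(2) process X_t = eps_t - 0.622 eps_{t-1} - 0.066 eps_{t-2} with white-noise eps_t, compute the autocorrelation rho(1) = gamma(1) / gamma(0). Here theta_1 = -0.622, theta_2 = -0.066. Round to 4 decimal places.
\rho(1) = -0.4176

For an MA(q) process with theta_0 = 1, the autocovariance is
  gamma(k) = sigma^2 * sum_{i=0..q-k} theta_i * theta_{i+k},
and rho(k) = gamma(k) / gamma(0). Sigma^2 cancels.
  numerator   = (1)*(-0.622) + (-0.622)*(-0.066) = -0.580948.
  denominator = (1)^2 + (-0.622)^2 + (-0.066)^2 = 1.39124.
  rho(1) = -0.580948 / 1.39124 = -0.4176.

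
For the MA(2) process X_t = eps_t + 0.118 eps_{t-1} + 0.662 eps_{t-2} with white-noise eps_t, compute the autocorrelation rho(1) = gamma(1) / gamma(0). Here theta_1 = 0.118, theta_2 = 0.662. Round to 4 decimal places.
\rho(1) = 0.1351

For an MA(q) process with theta_0 = 1, the autocovariance is
  gamma(k) = sigma^2 * sum_{i=0..q-k} theta_i * theta_{i+k},
and rho(k) = gamma(k) / gamma(0). Sigma^2 cancels.
  numerator   = (1)*(0.118) + (0.118)*(0.662) = 0.196116.
  denominator = (1)^2 + (0.118)^2 + (0.662)^2 = 1.452168.
  rho(1) = 0.196116 / 1.452168 = 0.1351.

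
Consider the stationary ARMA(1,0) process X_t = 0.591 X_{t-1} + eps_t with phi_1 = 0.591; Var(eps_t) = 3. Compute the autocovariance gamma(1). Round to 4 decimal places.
\gamma(1) = 2.7247

Multiply the model equation by X_{t-k} and take expectations. With theta_0 = psi_0 = 1 and psi_j the MA(infinity) weights, this gives
  gamma(k) - sum_i phi_i gamma(k-i) = c_k,
  c_k = sigma^2 * sum_{j=k..q} theta_j psi_{j-k}   (c_k = 0 for k > q),
using gamma(-m) = gamma(m).
Pure AR (q = 0): c_0 = sigma^2 = 3, c_k = 0 for k >= 1.
Equations for k = 0 and k = 1 (AR order 1):
  gamma(0) = phi_1 gamma(1) + c_0
  gamma(1) = phi_1 gamma(0) + c_1
Substituting the second into the first: gamma(0) (1 - phi_1^2) = c_0 + phi_1 c_1, so
  gamma(0) = c_0 / (1 - phi_1^2) = 3 / (1 - (0.591)^2) = 3 / 0.650719 = 4.610285.
  gamma(1) = phi_1 gamma(0) = (0.591)(4.610285) = 2.724678.
Therefore gamma(1) = 2.7247 (to 4 decimal places).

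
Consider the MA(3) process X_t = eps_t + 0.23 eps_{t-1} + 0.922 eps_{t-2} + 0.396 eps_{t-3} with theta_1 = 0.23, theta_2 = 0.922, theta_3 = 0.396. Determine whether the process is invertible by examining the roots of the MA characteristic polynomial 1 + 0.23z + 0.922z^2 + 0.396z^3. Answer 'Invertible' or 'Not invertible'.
\text{Invertible}

The MA(q) characteristic polynomial is P(z) = 1 + 0.23z + 0.922z^2 + 0.396z^3.
Invertibility requires all roots to lie outside the unit circle, i.e. |z| > 1 for every root.
Degree 3: look for a simple real root z0 first, then factor out (1 - z/z0) and solve the remaining quadratic.
Testing z0 = -2.5: P(-2.5) = 1 + (0.23)(-2.5) + (0.922)(-2.5)^2 + (0.396)(-2.5)^3
  = 1 + (-0.575) + (5.7625) + (-6.1875) = 0.  So z_0 = -2.5 is a root, |z_0| = 2.5.
Divide out the factor (1 + 0.4 z) = (1 - z/z0) (since 1/z0 = -0.4):
  P(z) = (1 + 0.4 z)(1 + (-0.17) z + (0.99) z^2)
  [check: z-coef -0.17 - (-0.4) = 0.23; z^2-coef 0.99 - (-0.4)(-0.17) = 0.922; z^3-coef -(-0.4)(0.99) = 0.396.]
Remaining roots from the quadratic factor 1 + (-0.17) z + (0.99) z^2:
  Set 1 + (-0.17) z + (0.99) z^2 = 0, i.e. a z^2 + b z + c = 0 with a = 0.99, b = -0.17, c = 1.
  Discriminant D = b^2 - 4ac = (-0.17)^2 - 4*(0.99)*1 = 0.0289 - (3.96) = -3.9311.
  D < 0, so the roots are the complex-conjugate pair z = (-b +/- i sqrt(-D)) / (2a) = 0.0859 +/- 1.0014i.
  For a conjugate pair |z|^2 = z * conj(z) = (product of roots) = c/a = 1/(0.99) = 1.010101, so |z| = sqrt(1.010101) = 1.005 for both roots.
Moduli of all roots: 2.5000, 1.0050, 1.0050.
All moduli strictly greater than 1? Yes.
Verdict: Invertible.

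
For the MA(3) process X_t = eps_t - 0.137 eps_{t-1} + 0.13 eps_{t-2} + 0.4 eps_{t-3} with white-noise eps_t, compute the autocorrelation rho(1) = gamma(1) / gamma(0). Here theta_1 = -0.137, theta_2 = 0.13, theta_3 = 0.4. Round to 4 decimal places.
\rho(1) = -0.0860

For an MA(q) process with theta_0 = 1, the autocovariance is
  gamma(k) = sigma^2 * sum_{i=0..q-k} theta_i * theta_{i+k},
and rho(k) = gamma(k) / gamma(0). Sigma^2 cancels.
  numerator   = (1)*(-0.137) + (-0.137)*(0.13) + (0.13)*(0.4) = -0.10281.
  denominator = (1)^2 + (-0.137)^2 + (0.13)^2 + (0.4)^2 = 1.195669.
  rho(1) = -0.10281 / 1.195669 = -0.0860.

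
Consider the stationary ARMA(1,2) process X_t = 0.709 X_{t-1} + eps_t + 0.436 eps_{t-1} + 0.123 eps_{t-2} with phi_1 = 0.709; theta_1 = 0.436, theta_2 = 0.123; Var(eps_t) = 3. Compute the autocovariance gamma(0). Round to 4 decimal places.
\gamma(0) = 12.2045

Multiply the model equation by X_{t-k} and take expectations. With theta_0 = psi_0 = 1 and psi_j the MA(infinity) weights, this gives
  gamma(k) - sum_i phi_i gamma(k-i) = c_k,
  c_k = sigma^2 * sum_{j=k..q} theta_j psi_{j-k}   (c_k = 0 for k > q),
using gamma(-m) = gamma(m).
psi-weights needed (psi_j = theta_j + sum_i phi_i psi_{j-i}):
  psi_1 = theta_1 + phi_1 = 0.436 + (0.709) = 1.145
  psi_2 = theta_2 + phi_1 psi_1 = 0.123 + (0.709)(1.145) = 0.934805
Right-hand sides:
  c_0 = sigma^2 (1 + theta_1 psi_1 + theta_2 psi_2) = 3 * (1 + (0.436)(1.145) + (0.123)(0.934805)) = 3 * 1.614201 = 4.842603
  c_1 = sigma^2 (theta_1 + theta_2 psi_1) = 3 * (0.436 + (0.123)(1.145)) = 1.730505
  c_2 = sigma^2 theta_2 = 3 * (0.123) = 0.369
Equations for k = 0 and k = 1 (AR order 1):
  gamma(0) = phi_1 gamma(1) + c_0
  gamma(1) = phi_1 gamma(0) + c_1
Substituting the second into the first: gamma(0) (1 - phi_1^2) = c_0 + phi_1 c_1, so
  gamma(0) = (c_0 + phi_1 c_1) / (1 - phi_1^2) = (4.842603 + (0.709)(1.730505)) / (1 - (0.709)^2) = 6.069531 / 0.497319 = 12.204503.
Therefore gamma(0) = 12.2045 (to 4 decimal places).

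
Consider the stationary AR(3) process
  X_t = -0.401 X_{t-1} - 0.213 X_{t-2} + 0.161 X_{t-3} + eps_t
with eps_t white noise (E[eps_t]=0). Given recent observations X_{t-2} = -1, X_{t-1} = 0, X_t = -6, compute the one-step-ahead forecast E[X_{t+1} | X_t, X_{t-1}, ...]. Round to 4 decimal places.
E[X_{t+1} \mid \mathcal F_t] = 2.2450

For an AR(p) model X_t = c + sum_i phi_i X_{t-i} + eps_t, the
one-step-ahead conditional mean is
  E[X_{t+1} | X_t, ...] = c + sum_i phi_i X_{t+1-i}.
Substitute known values:
  E[X_{t+1} | ...] = (-0.401) * (-6) + (-0.213) * (0) + (0.161) * (-1)
                   = 2.2450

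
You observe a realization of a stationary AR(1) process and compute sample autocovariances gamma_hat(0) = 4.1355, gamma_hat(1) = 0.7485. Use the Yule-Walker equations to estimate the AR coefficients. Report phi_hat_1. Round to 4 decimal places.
\hat\phi_{1} = 0.1810

The Yule-Walker equations for an AR(p) process read, in matrix form,
  Gamma_p phi = r_p,   with   (Gamma_p)_{ij} = gamma(|i - j|),
                       (r_p)_i = gamma(i),   i,j = 1..p.
Substitute the sample gammas (Toeplitz matrix and right-hand side of size 1):
  Gamma_p = [[4.1355]]
  r_p     = [0.7485]
With p = 1 this is the single equation gamma(0) phi_1 = gamma(1):
  phi_hat_1 = gamma(1) / gamma(0) = 0.7485 / 4.1355 = 0.1810.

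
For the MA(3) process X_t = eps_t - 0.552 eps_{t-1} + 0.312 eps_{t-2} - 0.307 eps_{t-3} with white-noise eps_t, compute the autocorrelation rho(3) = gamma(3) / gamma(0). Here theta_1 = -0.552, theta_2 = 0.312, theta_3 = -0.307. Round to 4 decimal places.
\rho(3) = -0.2052

For an MA(q) process with theta_0 = 1, the autocovariance is
  gamma(k) = sigma^2 * sum_{i=0..q-k} theta_i * theta_{i+k},
and rho(k) = gamma(k) / gamma(0). Sigma^2 cancels.
  numerator   = (1)*(-0.307) = -0.307.
  denominator = (1)^2 + (-0.552)^2 + (0.312)^2 + (-0.307)^2 = 1.496297.
  rho(3) = -0.307 / 1.496297 = -0.2052.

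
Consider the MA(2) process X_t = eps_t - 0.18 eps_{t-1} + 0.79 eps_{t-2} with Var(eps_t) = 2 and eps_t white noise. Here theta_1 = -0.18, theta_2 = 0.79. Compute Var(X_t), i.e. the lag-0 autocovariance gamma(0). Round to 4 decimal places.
\gamma(0) = 3.3130

For an MA(q) process X_t = eps_t + sum_i theta_i eps_{t-i} with
Var(eps_t) = sigma^2, the variance is
  gamma(0) = sigma^2 * (1 + sum_i theta_i^2).
  sum_i theta_i^2 = (-0.18)^2 + (0.79)^2 = 0.0324 + 0.6241 = 0.6565.
  gamma(0) = 2 * (1 + 0.6565) = 2 * 1.6565 = 3.313, which rounds to 3.3130.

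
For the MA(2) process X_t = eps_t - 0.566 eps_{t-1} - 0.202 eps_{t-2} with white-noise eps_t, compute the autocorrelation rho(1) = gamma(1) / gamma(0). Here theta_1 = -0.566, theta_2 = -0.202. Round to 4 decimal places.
\rho(1) = -0.3318

For an MA(q) process with theta_0 = 1, the autocovariance is
  gamma(k) = sigma^2 * sum_{i=0..q-k} theta_i * theta_{i+k},
and rho(k) = gamma(k) / gamma(0). Sigma^2 cancels.
  numerator   = (1)*(-0.566) + (-0.566)*(-0.202) = -0.451668.
  denominator = (1)^2 + (-0.566)^2 + (-0.202)^2 = 1.36116.
  rho(1) = -0.451668 / 1.36116 = -0.3318.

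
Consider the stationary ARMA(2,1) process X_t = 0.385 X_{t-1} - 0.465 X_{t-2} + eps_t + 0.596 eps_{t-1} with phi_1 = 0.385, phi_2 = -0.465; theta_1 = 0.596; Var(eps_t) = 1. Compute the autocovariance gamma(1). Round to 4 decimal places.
\gamma(1) = 1.0078

Multiply the model equation by X_{t-k} and take expectations. With theta_0 = psi_0 = 1 and psi_j the MA(infinity) weights, this gives
  gamma(k) - sum_i phi_i gamma(k-i) = c_k,
  c_k = sigma^2 * sum_{j=k..q} theta_j psi_{j-k}   (c_k = 0 for k > q),
using gamma(-m) = gamma(m).
psi-weights needed (psi_j = theta_j + sum_i phi_i psi_{j-i}):
  psi_1 = theta_1 + phi_1 = 0.596 + (0.385) = 0.981
Right-hand sides:
  c_0 = sigma^2 (1 + theta_1 psi_1) = 1 * (1 + (0.596)(0.981)) = 1 * 1.584676 = 1.584676
  c_1 = sigma^2 theta_1 = 1 * (0.596) = 0.596
  c_2 = 0
Equations for k = 0, 1, 2 (AR order 2, c_2 = 0):
  (E0) gamma(0) = phi_1 gamma(1) + phi_2 gamma(2) + c_0
  (E1) gamma(1) = phi_1 gamma(0) + phi_2 gamma(1) + c_1
  (E2) gamma(2) = phi_1 gamma(1) + phi_2 gamma(0)
From (E1): gamma(1) = A gamma(0) + B with
  A = phi_1 / (1 - phi_2) = 0.385 / 1.465 = 0.262799,   B = c_1 / (1 - phi_2) = 0.596 / 1.465 = 0.406826.
Insert (E2) into (E0): gamma(0) (1 - phi_2^2) = phi_1 (1 + phi_2) gamma(1) + c_0.
  phi_1 (1 + phi_2) = (0.385)(0.535) = 0.205975,   1 - phi_2^2 = 0.783775.
Replace gamma(1) by A gamma(0) + B and collect gamma(0):
  gamma(0) [0.783775 - (0.205975)(0.262799)] = (0.205975)(0.406826) + 1.584676
  gamma(0) * 0.729645 = 1.668472
  gamma(0) = 1.668472 / 0.729645 = 2.28669.
  gamma(1) = A gamma(0) + B = (0.262799)(2.28669) + (0.406826) = 1.007765.
Therefore gamma(1) = 1.0078 (to 4 decimal places).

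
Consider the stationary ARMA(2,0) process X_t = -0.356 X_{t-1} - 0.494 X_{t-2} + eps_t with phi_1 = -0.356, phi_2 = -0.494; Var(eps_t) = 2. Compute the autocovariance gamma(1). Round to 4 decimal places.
\gamma(1) = -0.6684

Multiply the model equation by X_{t-k} and take expectations. With theta_0 = psi_0 = 1 and psi_j the MA(infinity) weights, this gives
  gamma(k) - sum_i phi_i gamma(k-i) = c_k,
  c_k = sigma^2 * sum_{j=k..q} theta_j psi_{j-k}   (c_k = 0 for k > q),
using gamma(-m) = gamma(m).
Pure AR (q = 0): c_0 = sigma^2 = 2, c_k = 0 for k >= 1.
Equations for k = 0, 1, 2 (AR order 2, c_2 = 0):
  (E0) gamma(0) = phi_1 gamma(1) + phi_2 gamma(2) + c_0
  (E1) gamma(1) = phi_1 gamma(0) + phi_2 gamma(1) + c_1
  (E2) gamma(2) = phi_1 gamma(1) + phi_2 gamma(0)
From (E1): gamma(1) = A gamma(0) + B with
  A = phi_1 / (1 - phi_2) = -0.356 / 1.494 = -0.238286,   B = c_1 / (1 - phi_2) = 0 / 1.494 = 0.
Insert (E2) into (E0): gamma(0) (1 - phi_2^2) = phi_1 (1 + phi_2) gamma(1) + c_0.
  phi_1 (1 + phi_2) = (-0.356)(0.506) = -0.180136,   1 - phi_2^2 = 0.755964.
Replace gamma(1) by A gamma(0) + B and collect gamma(0):
  gamma(0) [0.755964 - (-0.180136)(-0.238286)] = c_0 = 2
  gamma(0) * 0.71304 = 2
  gamma(0) = 2 / 0.71304 = 2.804892.
  gamma(1) = A gamma(0) = (-0.238286)(2.804892) = -0.668368.
Therefore gamma(1) = -0.6684 (to 4 decimal places).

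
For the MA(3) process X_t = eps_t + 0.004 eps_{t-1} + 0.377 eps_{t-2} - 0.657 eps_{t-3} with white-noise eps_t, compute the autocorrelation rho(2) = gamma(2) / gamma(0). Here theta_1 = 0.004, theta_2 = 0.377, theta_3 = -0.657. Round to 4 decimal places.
\rho(2) = 0.2379

For an MA(q) process with theta_0 = 1, the autocovariance is
  gamma(k) = sigma^2 * sum_{i=0..q-k} theta_i * theta_{i+k},
and rho(k) = gamma(k) / gamma(0). Sigma^2 cancels.
  numerator   = (1)*(0.377) + (0.004)*(-0.657) = 0.374372.
  denominator = (1)^2 + (0.004)^2 + (0.377)^2 + (-0.657)^2 = 1.573794.
  rho(2) = 0.374372 / 1.573794 = 0.2379.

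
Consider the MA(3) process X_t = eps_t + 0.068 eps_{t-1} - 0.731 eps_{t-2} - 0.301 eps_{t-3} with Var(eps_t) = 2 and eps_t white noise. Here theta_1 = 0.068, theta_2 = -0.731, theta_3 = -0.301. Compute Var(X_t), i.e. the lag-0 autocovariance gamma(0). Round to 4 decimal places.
\gamma(0) = 3.2592

For an MA(q) process X_t = eps_t + sum_i theta_i eps_{t-i} with
Var(eps_t) = sigma^2, the variance is
  gamma(0) = sigma^2 * (1 + sum_i theta_i^2).
  sum_i theta_i^2 = (0.068)^2 + (-0.731)^2 + (-0.301)^2 = 0.004624 + 0.534361 + 0.090601 = 0.629586.
  gamma(0) = 2 * (1 + 0.629586) = 2 * 1.629586 = 3.259172, which rounds to 3.2592.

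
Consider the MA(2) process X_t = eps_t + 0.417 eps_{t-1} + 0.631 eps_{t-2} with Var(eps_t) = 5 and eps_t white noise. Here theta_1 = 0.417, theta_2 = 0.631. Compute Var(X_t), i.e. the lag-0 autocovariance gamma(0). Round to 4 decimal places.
\gamma(0) = 7.8603

For an MA(q) process X_t = eps_t + sum_i theta_i eps_{t-i} with
Var(eps_t) = sigma^2, the variance is
  gamma(0) = sigma^2 * (1 + sum_i theta_i^2).
  sum_i theta_i^2 = (0.417)^2 + (0.631)^2 = 0.173889 + 0.398161 = 0.57205.
  gamma(0) = 5 * (1 + 0.57205) = 5 * 1.57205 = 7.86025, which rounds to 7.8603.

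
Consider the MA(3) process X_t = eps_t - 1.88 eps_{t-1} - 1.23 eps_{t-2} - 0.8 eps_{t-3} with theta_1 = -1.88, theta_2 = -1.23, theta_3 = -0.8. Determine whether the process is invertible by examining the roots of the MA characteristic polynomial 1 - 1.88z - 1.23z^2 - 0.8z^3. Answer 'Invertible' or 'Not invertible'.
\text{Not invertible}

The MA(q) characteristic polynomial is P(z) = 1 - 1.88z - 1.23z^2 - 0.8z^3.
Invertibility requires all roots to lie outside the unit circle, i.e. |z| > 1 for every root.
Degree 3: look for a simple real root z0 first, then factor out (1 - z/z0) and solve the remaining quadratic.
Testing z0 = 0.4: P(0.4) = 1 + (-1.88)(0.4) + (-1.23)(0.4)^2 + (-0.8)(0.4)^3
  = 1 + (-0.752) + (-0.1968) + (-0.0512) = 0.  So z_0 = 0.4 is a root, |z_0| = 0.4.
Divide out the factor (1 - 2.5 z) = (1 - z/z0) (since 1/z0 = 2.5):
  P(z) = (1 - 2.5 z)(1 + (0.62) z + (0.32) z^2)
  [check: z-coef 0.62 - (2.5) = -1.88; z^2-coef 0.32 - (2.5)(0.62) = -1.23; z^3-coef -(2.5)(0.32) = -0.8.]
Remaining roots from the quadratic factor 1 + (0.62) z + (0.32) z^2:
  Set 1 + (0.62) z + (0.32) z^2 = 0, i.e. a z^2 + b z + c = 0 with a = 0.32, b = 0.62, c = 1.
  Discriminant D = b^2 - 4ac = (0.62)^2 - 4*(0.32)*1 = 0.3844 - (1.28) = -0.8956.
  D < 0, so the roots are the complex-conjugate pair z = (-b +/- i sqrt(-D)) / (2a) = -0.9688 +/- 1.4787i.
  For a conjugate pair |z|^2 = z * conj(z) = (product of roots) = c/a = 1/(0.32) = 3.125, so |z| = sqrt(3.125) = 1.7678 for both roots.
Moduli of all roots: 0.4000, 1.7678, 1.7678.
All moduli strictly greater than 1? No.
Verdict: Not invertible.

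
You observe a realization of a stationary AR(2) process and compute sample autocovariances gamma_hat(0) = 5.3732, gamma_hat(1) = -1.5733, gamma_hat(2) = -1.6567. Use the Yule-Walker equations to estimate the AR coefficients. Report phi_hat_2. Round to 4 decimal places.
\hat\phi_{2} = -0.4310

The Yule-Walker equations for an AR(p) process read, in matrix form,
  Gamma_p phi = r_p,   with   (Gamma_p)_{ij} = gamma(|i - j|),
                       (r_p)_i = gamma(i),   i,j = 1..p.
Substitute the sample gammas (Toeplitz matrix and right-hand side of size 2):
  Gamma_p = [[5.3732, -1.5733], [-1.5733, 5.3732]]
  r_p     = [-1.5733, -1.6567]
Written out:
  5.3732 phi_1 - 1.5733 phi_2 = -1.5733
  -1.5733 phi_1 + 5.3732 phi_2 = -1.6567
Solve by Cramer's rule:
  det = gamma(0)^2 - gamma(1)^2 = (5.3732)^2 - (-1.5733)^2 = 28.87127824 - 2.47527289 = 26.39600535
  phi_hat_1 = [gamma(1) gamma(0) - gamma(1) gamma(2)] / det = [(-1.5733)(5.3732) - (-1.5733)(-1.6567)] / 26.39600535 = -11.06014167 / 26.39600535 = -0.419
  phi_hat_2 = [gamma(0) gamma(2) - gamma(1)^2] / det = [(5.3732)(-1.6567) - (-1.5733)^2] / 26.39600535 = -11.37705333 / 26.39600535 = -0.431
So phi_hat = [-0.4190, -0.4310].
Therefore phi_hat_2 = -0.4310.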